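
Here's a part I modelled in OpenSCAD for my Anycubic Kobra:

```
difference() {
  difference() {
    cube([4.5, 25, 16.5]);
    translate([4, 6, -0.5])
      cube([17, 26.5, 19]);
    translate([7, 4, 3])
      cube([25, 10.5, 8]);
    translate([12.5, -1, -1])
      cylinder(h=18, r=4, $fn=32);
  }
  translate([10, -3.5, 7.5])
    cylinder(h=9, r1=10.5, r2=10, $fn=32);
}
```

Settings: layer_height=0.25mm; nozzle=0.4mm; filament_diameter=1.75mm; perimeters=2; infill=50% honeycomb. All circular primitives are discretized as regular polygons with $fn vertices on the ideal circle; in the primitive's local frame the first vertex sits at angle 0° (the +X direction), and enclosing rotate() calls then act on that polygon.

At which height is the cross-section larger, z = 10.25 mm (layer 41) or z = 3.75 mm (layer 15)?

Layer 41 (z = 10.25): the cube is present — its section is the full 4.5×25 rectangle (area 112.50 mm²); the cube at (4, 6) is present — its section is the full 17×26.5 rectangle (area 450.50 mm²); the 25×10.5 cube at (7, 4) contributes its full rectangle (area 262.50 mm²); the r=4 cylinder at (12.5, -1) contributes a regular 32-gon of circumradius 4 (area = (32/2)·4.000²·sin(360°/32) = 49.94 mm²); After the difference (first − rest): starting from the 4.5×25 cube (112.50 mm²), the 17×26.5 cube at (4, 6) partially overlaps it — only the 9.50 mm² overlap (of its 450.50 mm²) is removed, clipping the outline; the 25×10.5 cube at (7, 4) misses the remaining region (no effect); the r=4 cylinder at (12.5, -1) misses the remaining region (no effect) — area = 103.00 mm²; the cone at (10, -3.5): at t=0.306 of its height the radius interpolates to r₁+(r₂−r₁)t = 10.347, giving a regular 32-gon of that circumradius (area = (32/2)·10.347²·sin(360°/32) = 334.20 mm²); Subtracting the remaining from the first: starting from that combined region (103.00 mm²), the cone at (10, -3.5) partially overlaps it — only the 13.51 mm² overlap (of its 334.20 mm²) is removed, clipping the outline — area = 89.49 mm². So its area = 89.49 mm². Layer 15 (z = 3.75): the 4.5×25 cube contributes its full rectangle (area 112.50 mm²); the cube at (4, 6) is present — its section is the full 17×26.5 rectangle (area 450.50 mm²); the 25×10.5 cube at (7, 4) contributes its full rectangle (area 262.50 mm²); the r=4 cylinder at (12.5, -1) gives a regular 32-gon of circumradius 4 (constant along its height) (area = (32/2)·4.000²·sin(360°/32) = 49.94 mm²); After the difference (first − rest): starting from the 4.5×25 cube (112.50 mm²), the 17×26.5 cube at (4, 6) partially overlaps it — only the 9.50 mm² overlap (of its 450.50 mm²) is removed, clipping the outline; the 25×10.5 cube at (7, 4) misses the remaining region (no effect); the r=4 cylinder at (12.5, -1) misses the remaining region (no effect) — area = 103.00 mm²; the cone at (10, -3.5) does not reach this height (z outside [7.5, 16.5]); Taking the first minus the rest: none of the subtracted shapes is present at this height, so that combined region is unchanged — area = 103.00 mm². So its area = 103.00 mm². Layer 15 is larger (103.00 vs 89.49 mm²).

layer 15 (z = 3.75 mm)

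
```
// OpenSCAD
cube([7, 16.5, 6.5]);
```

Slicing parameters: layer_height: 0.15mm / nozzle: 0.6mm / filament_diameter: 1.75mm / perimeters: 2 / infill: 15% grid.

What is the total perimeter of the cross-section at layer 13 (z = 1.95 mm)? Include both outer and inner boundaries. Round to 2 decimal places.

At z = 1.95 mm: the cube (footprint 7×16.5) is included at this height (perimeter 47.00 mm). Overall, the cross-section is a single solid region. Total boundary length (outer) = 47.00 mm.

47.00 mm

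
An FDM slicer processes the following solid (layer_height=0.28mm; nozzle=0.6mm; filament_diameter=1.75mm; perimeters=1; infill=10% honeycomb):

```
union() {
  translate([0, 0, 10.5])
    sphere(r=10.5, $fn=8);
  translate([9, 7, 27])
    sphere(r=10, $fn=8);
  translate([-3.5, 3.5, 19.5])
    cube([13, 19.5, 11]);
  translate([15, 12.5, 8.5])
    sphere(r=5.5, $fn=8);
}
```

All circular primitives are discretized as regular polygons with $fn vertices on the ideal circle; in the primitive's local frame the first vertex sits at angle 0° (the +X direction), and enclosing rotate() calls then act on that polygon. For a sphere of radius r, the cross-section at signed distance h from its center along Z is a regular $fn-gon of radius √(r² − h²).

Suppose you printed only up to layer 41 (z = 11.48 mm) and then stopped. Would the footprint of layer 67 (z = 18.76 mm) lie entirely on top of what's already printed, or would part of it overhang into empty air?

Compare the two slices. At z = 11.48: the r=10.5 sphere slices to a regular 8-gon of circumradius 10.454 (√(r²−h²) with h=0.98 from center) (area = (8/2)·10.454²·sin(360°/8) = 309.12 mm²); the sphere at (9, 7) does not reach this height (|z−center|=15.520 > r=10); the cube at (-3.5, 3.5) is not intersected at this z (z outside [19.5, 30.5]); the r=5.5 sphere at (15, 12.5) contributes a regular 8-gon of circumradius √(5.5²−2.98²) = 4.623 (area = (8/2)·4.623²·sin(360°/8) = 60.44 mm²); Merging all regions: the 2 present regions are separate (no shared area or edge), so areas and boundary lengths simply add and each stays a separate island — area = 369.56 mm². At z = 18.76: the r=10.5 sphere slices to a regular 8-gon of circumradius 6.482 (√(r²−h²) with h=8.26 from center) (area = (8/2)·6.482²·sin(360°/8) = 118.86 mm²); the sphere at (9, 7): section is a regular 8-gon, circumradius = √(r²−h²) = √(10²−8.24²) = 5.666 (area = (8/2)·5.666²·sin(360°/8) = 90.80 mm²); the cube at (-3.5, 3.5) is absent (z outside [19.5, 30.5]); the sphere at (15, 12.5) does not reach this height (|z−center|=10.260 > r=5.5); Taking the union: the regions partially overlap — summed areas 209.66 mm² minus the doubly-counted overlap 0.43 mm² gives 209.23 mm² — area = 209.23 mm². Checking containment: at z = 18.76 the cross-section extends beyond the z = 11.48 cross-section by about 59.92 mm².

part overhangs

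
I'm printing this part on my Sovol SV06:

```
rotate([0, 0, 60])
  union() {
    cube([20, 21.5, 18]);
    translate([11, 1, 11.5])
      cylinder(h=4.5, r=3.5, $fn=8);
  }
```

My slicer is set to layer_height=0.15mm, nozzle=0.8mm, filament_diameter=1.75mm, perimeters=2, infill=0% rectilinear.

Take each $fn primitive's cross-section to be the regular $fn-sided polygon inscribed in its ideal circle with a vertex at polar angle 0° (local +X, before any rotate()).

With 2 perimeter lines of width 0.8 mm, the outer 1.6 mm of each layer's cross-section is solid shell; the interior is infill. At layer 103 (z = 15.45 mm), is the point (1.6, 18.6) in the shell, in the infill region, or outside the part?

infill

At z = 15.45 mm: the cube is present — its section is the full 20×21.5 rectangle; the r=3.5 cylinder at (11, 1) contributes a regular 8-gon of circumradius 3.5; Combining (union): the regions partially overlap (shared area 23.91 mm²), so overlapping operands fuse into one piece — 1 connected region; (rotated 60° about Z; rotation is an isometry so areas/perimeters/island counts are preserved). Overall, the cross-section is a single solid region. Undo the 60° rotation: the query point maps to (16.908, 7.914) in the un-rotated model frame. The nearest boundary edge runs (20.00, 21.50)→(20.00, 0.00); distance from the point to it = 3.09 mm. The point is inside the cross-section and 3.09 mm from the nearest boundary — more than the 1.6 mm shell width (2 × 0.8), so it's in the infill interior.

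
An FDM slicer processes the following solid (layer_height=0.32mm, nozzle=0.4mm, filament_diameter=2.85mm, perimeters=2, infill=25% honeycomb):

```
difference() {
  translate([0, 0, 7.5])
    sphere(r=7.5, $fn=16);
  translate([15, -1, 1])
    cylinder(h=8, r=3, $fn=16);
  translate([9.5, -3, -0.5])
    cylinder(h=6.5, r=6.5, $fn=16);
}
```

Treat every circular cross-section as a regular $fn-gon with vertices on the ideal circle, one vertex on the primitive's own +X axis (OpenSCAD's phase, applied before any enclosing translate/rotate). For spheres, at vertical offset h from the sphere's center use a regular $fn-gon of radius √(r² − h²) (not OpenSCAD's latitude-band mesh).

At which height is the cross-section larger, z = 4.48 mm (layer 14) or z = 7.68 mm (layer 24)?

layer 24 (z = 7.68 mm)

Layer 14 (z = 4.48): the r=7.5 sphere slices to a regular 16-gon of circumradius 6.865 (√(r²−h²) with h=3.02 from center) (area = (16/2)·6.865²·sin(360°/16) = 144.29 mm²); the r=3 cylinder at (15, -1) gives a regular 16-gon of circumradius 3 (constant along its height) (area = (16/2)·3.000²·sin(360°/16) = 27.55 mm²); the r=6.5 cylinder at (9.5, -3) contributes a regular 16-gon of circumradius 6.5 (area = (16/2)·6.500²·sin(360°/16) = 129.35 mm²); Taking the first minus the rest: starting from the r=7.5 sphere (144.29 mm²), the r=3 cylinder at (15, -1) misses the remaining region (no effect); the r=6.5 cylinder at (9.5, -3) partially overlaps it — only the 19.12 mm² overlap (of its 129.35 mm²) is removed, clipping the outline — area = 125.16 mm². So its area = 125.16 mm². Layer 24 (z = 7.68): the r=7.5 sphere contributes a regular 16-gon of circumradius √(7.5²−0.18²) = 7.498 (area = (16/2)·7.498²·sin(360°/16) = 172.11 mm²); the cylinder at (15, -1): section is a regular 16-gon, circumradius r=3 (area = (16/2)·3.000²·sin(360°/16) = 27.55 mm²); the cylinder at (9.5, -3) is absent (z outside [-0.5, 6]); Taking the first minus the rest: starting from the r=7.5 sphere (172.11 mm²), the r=3 cylinder at (15, -1) misses the remaining region (no effect) — area = 172.11 mm². So its area = 172.11 mm². Layer 24 is larger (172.11 vs 125.16 mm²).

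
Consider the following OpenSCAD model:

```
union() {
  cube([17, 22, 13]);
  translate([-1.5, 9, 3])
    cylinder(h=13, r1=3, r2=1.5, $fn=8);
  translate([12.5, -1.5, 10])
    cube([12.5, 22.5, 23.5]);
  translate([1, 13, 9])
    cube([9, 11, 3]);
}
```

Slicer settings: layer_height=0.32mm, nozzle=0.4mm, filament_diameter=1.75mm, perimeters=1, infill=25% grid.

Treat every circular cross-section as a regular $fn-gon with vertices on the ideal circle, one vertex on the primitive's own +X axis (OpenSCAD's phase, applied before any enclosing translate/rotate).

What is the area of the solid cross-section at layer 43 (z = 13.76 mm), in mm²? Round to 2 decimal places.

At z = 13.76 mm: the cube does not reach this height (z outside [0, 13]); the cone at (-1.5, 9) contributes a regular 8-gon of circumradius 1.758 (interpolated between r1=3 and r2=1.5 at t=0.828) (area = (8/2)·1.758²·sin(360°/8) = 8.75 mm²); the cube at (12.5, -1.5) is present — its section is the full 12.5×22.5 rectangle (area 281.25 mm²); the cube at (1, 13) is absent (z outside [9, 12]); Taking the union: the 2 present regions are separate (no shared area or edge), so areas and boundary lengths simply add and each stays a separate island — area = 290.00 mm². Overall, the cross-section has 2 separate islands. Net area = 290.00 mm².

290.00 mm²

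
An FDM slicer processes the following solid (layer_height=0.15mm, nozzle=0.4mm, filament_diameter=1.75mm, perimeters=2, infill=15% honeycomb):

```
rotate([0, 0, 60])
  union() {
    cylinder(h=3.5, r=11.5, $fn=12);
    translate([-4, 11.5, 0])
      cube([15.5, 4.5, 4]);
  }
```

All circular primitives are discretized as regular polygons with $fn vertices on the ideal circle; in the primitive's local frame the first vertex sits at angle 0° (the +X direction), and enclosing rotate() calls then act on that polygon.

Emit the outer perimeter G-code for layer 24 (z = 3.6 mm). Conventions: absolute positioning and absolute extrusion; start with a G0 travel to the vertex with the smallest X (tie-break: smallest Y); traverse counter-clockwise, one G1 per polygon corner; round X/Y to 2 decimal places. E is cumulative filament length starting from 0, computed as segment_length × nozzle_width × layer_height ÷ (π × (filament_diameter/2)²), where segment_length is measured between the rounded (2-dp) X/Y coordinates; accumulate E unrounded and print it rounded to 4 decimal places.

G0 X-15.86 Y4.54 Z3.60
G1 X-11.96 Y2.29 E0.1123
G1 X-4.21 Y15.71 E0.4989
G1 X-8.11 Y17.96 E0.6112
G1 X-15.86 Y4.54 E0.9978

At z = 3.6 mm: the cylinder is not intersected at this z (z outside [0, 3.5]); the cube at (-4, 11.5) (footprint 15.5×4.5) is included at this height; Combining (union): only the 15.5×4.5 cube at (-4, 11.5) is present, so the union is just that shape — 1 connected region; (whole slice rotated 60° about Z — lengths, areas and connectivity unchanged). The outline is a single polygon with 4 vertices. Extrusion per mm of travel: 0.4 × 0.15 / (π × 0.875²) = 0.024945. Accumulating E over each segment gives final E = 0.9978.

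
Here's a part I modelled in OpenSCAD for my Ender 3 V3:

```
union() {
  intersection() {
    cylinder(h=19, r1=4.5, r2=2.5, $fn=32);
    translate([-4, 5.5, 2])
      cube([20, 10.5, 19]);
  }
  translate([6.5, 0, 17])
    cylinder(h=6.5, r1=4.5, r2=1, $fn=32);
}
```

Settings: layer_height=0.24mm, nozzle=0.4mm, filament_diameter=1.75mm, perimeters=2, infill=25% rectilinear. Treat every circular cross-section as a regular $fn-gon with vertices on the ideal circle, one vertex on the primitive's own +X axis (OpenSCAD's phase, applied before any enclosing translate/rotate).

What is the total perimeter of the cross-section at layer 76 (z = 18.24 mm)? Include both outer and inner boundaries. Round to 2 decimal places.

At z = 18.24 mm: the cone contributes a regular 32-gon of circumradius 2.580 (interpolated between r1=4.5 and r2=2.5 at t=0.960) (perimeter = 2·32·2.580·sin(180°/32) = 16.18 mm); the cube at (-4, 5.5) (footprint 20×10.5) is included at this height (perimeter 61.00 mm); Taking the intersection: the 20×10.5 cube at (-4, 5.5) does not overlap the cone (empty) — nothing remains; the cone at (6.5, 0): at t=0.191 of its height the radius interpolates to r₁+(r₂−r₁)t = 3.832, giving a regular 32-gon of that circumradius (perimeter = 2·32·3.832·sin(180°/32) = 24.04 mm); Merging all regions: only the cone at (6.5, 0) is present, so the union is just that shape — boundary = 24.04 mm. Overall, the cross-section is a single solid region. Total boundary length (outer) = 24.04 mm.

24.04 mm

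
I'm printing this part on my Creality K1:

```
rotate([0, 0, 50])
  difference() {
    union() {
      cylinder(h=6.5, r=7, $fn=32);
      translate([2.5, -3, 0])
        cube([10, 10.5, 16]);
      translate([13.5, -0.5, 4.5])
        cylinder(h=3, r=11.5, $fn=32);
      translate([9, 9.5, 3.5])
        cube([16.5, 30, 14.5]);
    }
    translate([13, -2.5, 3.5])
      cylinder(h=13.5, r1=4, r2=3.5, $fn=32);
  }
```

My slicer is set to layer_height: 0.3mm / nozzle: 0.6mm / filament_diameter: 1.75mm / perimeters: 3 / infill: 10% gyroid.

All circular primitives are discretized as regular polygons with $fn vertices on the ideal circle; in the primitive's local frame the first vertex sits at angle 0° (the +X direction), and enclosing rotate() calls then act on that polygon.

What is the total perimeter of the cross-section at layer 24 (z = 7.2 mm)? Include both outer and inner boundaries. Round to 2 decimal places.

170.24 mm

At z = 7.2 mm: the cylinder does not reach this height (z outside [0, 6.5]); the 10×10.5 cube at (2.5, -3) contributes its full rectangle (perimeter 41.00 mm); the cylinder at (13.5, -0.5): section is a regular 32-gon, circumradius r=11.5 (perimeter = 2·32·11.500·sin(180°/32) = 72.14 mm); the 16.5×30 cube at (9, 9.5) contributes its full rectangle (perimeter 93.00 mm); Combining (union): the regions partially overlap (shared area 110.35 mm²), so the edge portions inside another operand are dropped and the merged outline is re-measured after clipping — boundary = 146.01 mm; the cone at (13, -2.5) (r1=4→r2=3.5) has section circumradius 3.863 here — a regular 32-gon (perimeter = 2·32·3.863·sin(180°/32) = 24.23 mm); Subtracting the remaining from the first: starting from the result so far, the cone at (13, -2.5) lies wholly inside it (removes its full 46.58 mm² and its 24.23 mm outline becomes a hole wall) — boundary (outer + 1 inner loop) = 170.24 mm; (whole slice rotated 50° about Z — lengths, areas and connectivity unchanged). Overall, the cross-section is one region with 1 hole. Total boundary length (outer + inner) = 170.24 mm.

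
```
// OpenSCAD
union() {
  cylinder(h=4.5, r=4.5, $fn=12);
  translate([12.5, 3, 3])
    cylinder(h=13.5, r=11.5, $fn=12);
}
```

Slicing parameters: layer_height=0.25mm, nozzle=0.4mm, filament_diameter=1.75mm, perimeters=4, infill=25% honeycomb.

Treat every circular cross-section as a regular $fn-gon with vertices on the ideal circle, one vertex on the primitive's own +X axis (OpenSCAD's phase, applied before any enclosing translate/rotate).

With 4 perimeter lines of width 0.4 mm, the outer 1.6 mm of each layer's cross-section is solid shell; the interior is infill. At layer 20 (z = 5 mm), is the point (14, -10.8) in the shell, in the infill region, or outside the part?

outside

At z = 5 mm: the cylinder is not intersected at this z (z outside [0, 4.5]); the r=11.5 cylinder at (12.5, 3) gives a regular 12-gon of circumradius 11.5 (constant along its height); Merging all regions: only the r=11.5 cylinder at (12.5, 3) is present, so the union is just that shape — 1 connected region. Overall, the cross-section is a single solid region. The nearest boundary edge runs (12.50, -8.50)→(18.25, -6.96); distance from the point to it = 2.61 mm. The point is not inside any of the regions above, so it lies outside the cross-section (2.61 mm from the nearest boundary).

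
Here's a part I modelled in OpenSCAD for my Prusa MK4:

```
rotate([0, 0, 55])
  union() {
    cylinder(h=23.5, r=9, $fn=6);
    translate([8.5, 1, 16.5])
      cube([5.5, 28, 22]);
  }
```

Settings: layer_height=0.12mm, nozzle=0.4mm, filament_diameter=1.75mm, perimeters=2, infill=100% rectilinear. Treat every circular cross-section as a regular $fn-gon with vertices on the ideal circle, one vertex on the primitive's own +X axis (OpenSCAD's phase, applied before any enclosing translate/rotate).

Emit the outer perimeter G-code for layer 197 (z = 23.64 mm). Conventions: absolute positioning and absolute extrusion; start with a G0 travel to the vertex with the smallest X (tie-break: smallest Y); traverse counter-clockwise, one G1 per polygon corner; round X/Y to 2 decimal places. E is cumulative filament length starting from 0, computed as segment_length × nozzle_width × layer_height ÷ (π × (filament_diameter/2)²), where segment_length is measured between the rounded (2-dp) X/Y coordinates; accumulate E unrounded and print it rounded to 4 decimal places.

G0 X-18.88 Y23.60 Z23.64
G1 X4.06 Y7.54 E0.5588
G1 X7.21 Y12.04 E0.6684
G1 X-15.73 Y28.10 E1.2273
G1 X-18.88 Y23.60 E1.3369

At z = 23.64 mm: the cylinder is absent (z outside [0, 23.5]); the cube at (8.5, 1) (footprint 5.5×28) is included at this height; Merging all regions: only the 5.5×28 cube at (8.5, 1) is present, so the union is just that shape — 1 connected region; (whole slice rotated 55° about Z — lengths, areas and connectivity unchanged). The outline is a single polygon with 4 vertices. Extrusion per mm of travel: 0.4 × 0.12 / (π × 0.875²) = 0.019956. Accumulating E over each segment gives final E = 1.3369.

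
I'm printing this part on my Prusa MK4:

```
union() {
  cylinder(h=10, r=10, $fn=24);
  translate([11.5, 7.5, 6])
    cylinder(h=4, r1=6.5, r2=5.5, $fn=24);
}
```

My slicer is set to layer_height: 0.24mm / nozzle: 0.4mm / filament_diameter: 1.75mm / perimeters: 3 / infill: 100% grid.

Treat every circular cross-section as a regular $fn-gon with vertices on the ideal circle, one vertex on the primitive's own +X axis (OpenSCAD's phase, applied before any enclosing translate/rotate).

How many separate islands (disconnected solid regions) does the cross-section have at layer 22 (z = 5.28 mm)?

1

At z = 5.28 mm: the r=10 cylinder contributes a regular 24-gon of circumradius 10; the cone at (11.5, 7.5) does not reach this height (z outside [6, 10]); Merging all regions: only the r=10 cylinder is present, so the union is just that shape — 1 connected region. Overall, the cross-section is a single solid region. Island count = 1.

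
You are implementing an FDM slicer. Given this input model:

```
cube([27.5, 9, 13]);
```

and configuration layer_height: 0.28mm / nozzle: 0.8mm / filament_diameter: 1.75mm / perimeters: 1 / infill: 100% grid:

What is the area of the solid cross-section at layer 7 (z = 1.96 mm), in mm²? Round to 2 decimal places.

At z = 1.96 mm: the cube (footprint 27.5×9) is included at this height (area 247.50 mm²). Overall, the cross-section is a single solid region. Net area = 247.50 mm².

247.50 mm²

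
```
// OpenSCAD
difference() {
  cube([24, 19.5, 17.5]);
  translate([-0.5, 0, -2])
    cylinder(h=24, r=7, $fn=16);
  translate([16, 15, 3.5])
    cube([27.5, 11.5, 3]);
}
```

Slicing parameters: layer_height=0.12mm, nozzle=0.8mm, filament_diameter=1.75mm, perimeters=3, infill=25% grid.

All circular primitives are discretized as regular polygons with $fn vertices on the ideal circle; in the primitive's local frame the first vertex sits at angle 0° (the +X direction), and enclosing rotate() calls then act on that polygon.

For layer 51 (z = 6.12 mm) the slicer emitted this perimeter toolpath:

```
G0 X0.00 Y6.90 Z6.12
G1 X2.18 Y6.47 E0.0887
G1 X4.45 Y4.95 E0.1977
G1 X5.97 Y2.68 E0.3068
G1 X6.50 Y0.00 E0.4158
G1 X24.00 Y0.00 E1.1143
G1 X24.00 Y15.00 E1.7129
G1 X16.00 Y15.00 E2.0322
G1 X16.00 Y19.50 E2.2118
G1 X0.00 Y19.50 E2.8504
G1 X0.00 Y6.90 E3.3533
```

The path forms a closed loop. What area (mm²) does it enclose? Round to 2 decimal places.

Apply the shoelace formula to the sequence of (X, Y) vertices; enclosed area = 397.96 mm².

397.96 mm²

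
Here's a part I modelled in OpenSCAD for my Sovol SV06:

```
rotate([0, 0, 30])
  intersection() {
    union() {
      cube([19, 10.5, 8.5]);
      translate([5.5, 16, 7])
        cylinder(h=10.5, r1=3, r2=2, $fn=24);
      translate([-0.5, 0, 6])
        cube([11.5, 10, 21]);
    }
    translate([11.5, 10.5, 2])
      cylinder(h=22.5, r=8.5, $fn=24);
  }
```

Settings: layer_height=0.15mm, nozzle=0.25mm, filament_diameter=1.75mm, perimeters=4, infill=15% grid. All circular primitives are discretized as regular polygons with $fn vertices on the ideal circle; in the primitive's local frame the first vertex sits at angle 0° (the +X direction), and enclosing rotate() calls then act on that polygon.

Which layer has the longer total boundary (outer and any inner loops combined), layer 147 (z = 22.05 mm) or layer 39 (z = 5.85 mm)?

layer 39 (z = 5.85 mm)

Layer 147 (z = 22.05): the cube is absent (z outside [0, 8.5]); the cone at (5.5, 16) is not intersected at this z (z outside [7, 17.5]); the 11.5×10 cube at (-0.5, 0) contributes its full rectangle (perimeter 43.00 mm); Combining (union): only the 11.5×10 cube at (-0.5, 0) is present, so the union is just that shape — boundary = 43.00 mm; the cylinder at (11.5, 10.5): section is a regular 24-gon, circumradius r=8.5 (perimeter = 2·24·8.500·sin(180°/24) = 53.25 mm); Keeping only the common overlap: the r=8.5 cylinder at (11.5, 10.5) partially overlaps the result so far; clipping to the common part keeps 47.88 mm² — boundary = 28.17 mm; (whole slice rotated 30° about Z — lengths, areas and connectivity unchanged). So its perimeter = 28.17 mm. Layer 39 (z = 5.85): the cube (footprint 19×10.5) is included at this height (perimeter 59.00 mm); the cone at (5.5, 16) is absent (z outside [7, 17.5]); the cube at (-0.5, 0) does not reach this height (z outside [6, 27]); Taking the union: only the 19×10.5 cube is present, so the union is just that shape — boundary = 59.00 mm; the r=8.5 cylinder at (11.5, 10.5) contributes a regular 24-gon of circumradius 8.5 (perimeter = 2·24·8.500·sin(180°/24) = 53.25 mm); After intersecting: the r=8.5 cylinder at (11.5, 10.5) partially overlaps that combined region; clipping to the common part keeps 109.71 mm² — boundary = 42.47 mm; (rotated 30° about Z; rotation is an isometry so areas/perimeters/island counts are preserved). So its perimeter = 42.47 mm. Layer 39 is larger (42.47 vs 28.17 mm).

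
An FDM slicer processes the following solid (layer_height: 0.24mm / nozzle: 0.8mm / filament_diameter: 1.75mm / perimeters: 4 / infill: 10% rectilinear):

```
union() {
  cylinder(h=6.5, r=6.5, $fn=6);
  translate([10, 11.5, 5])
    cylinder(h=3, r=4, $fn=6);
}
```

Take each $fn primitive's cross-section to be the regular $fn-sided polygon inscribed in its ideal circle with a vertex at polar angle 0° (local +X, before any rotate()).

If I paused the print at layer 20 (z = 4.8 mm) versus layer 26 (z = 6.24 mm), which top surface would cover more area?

Layer 20 (z = 4.8): the r=6.5 cylinder gives a regular 6-gon of circumradius 6.5 (constant along its height) (area = (6/2)·6.500²·sin(360°/6) = 109.77 mm²); the cylinder at (10, 11.5) is not intersected at this z (z outside [5, 8]); Merging all regions: only the r=6.5 cylinder is present, so the union is just that shape — area = 109.77 mm². So its area = 109.77 mm². Layer 26 (z = 6.24): the cylinder: section is a regular 6-gon, circumradius r=6.5 (area = (6/2)·6.500²·sin(360°/6) = 109.77 mm²); the r=4 cylinder at (10, 11.5) contributes a regular 6-gon of circumradius 4 (area = (6/2)·4.000²·sin(360°/6) = 41.57 mm²); Combining (union): the 2 present regions are separate (no shared area or edge), so areas and boundary lengths simply add and each stays a separate island — area = 151.34 mm². So its area = 151.34 mm². Layer 26 is larger (151.34 vs 109.77 mm²).

layer 26 (z = 6.24 mm)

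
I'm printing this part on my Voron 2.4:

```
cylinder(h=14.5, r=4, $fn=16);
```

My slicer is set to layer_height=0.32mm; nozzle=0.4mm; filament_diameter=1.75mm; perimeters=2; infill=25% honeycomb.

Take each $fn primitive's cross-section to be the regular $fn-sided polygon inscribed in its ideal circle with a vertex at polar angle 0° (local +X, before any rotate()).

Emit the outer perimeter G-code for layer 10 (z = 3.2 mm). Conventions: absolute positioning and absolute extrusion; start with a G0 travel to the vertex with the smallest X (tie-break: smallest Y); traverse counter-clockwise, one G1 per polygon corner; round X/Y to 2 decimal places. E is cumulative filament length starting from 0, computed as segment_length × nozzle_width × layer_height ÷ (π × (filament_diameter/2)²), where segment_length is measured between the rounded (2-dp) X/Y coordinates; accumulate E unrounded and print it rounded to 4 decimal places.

G0 X-4.00 Y0.00 Z3.20
G1 X-3.70 Y-1.53 E0.0830
G1 X-2.83 Y-2.83 E0.1662
G1 X-1.53 Y-3.70 E0.2495
G1 X0.00 Y-4.00 E0.3324
G1 X1.53 Y-3.70 E0.4154
G1 X2.83 Y-2.83 E0.4986
G1 X3.70 Y-1.53 E0.5819
G1 X4.00 Y0.00 E0.6649
G1 X3.70 Y1.53 E0.7478
G1 X2.83 Y2.83 E0.8311
G1 X1.53 Y3.70 E0.9143
G1 X0.00 Y4.00 E0.9973
G1 X-1.53 Y3.70 E1.0803
G1 X-2.83 Y2.83 E1.1635
G1 X-3.70 Y1.53 E1.2467
G1 X-4.00 Y0.00 E1.3297

At z = 3.2 mm: the r=4 cylinder gives a regular 16-gon of circumradius 4 (constant along its height). The outline is a single polygon with 16 vertices. Extrusion per mm of travel: 0.4 × 0.32 / (π × 0.875²) = 0.053216. Accumulating E over each segment gives final E = 1.3297.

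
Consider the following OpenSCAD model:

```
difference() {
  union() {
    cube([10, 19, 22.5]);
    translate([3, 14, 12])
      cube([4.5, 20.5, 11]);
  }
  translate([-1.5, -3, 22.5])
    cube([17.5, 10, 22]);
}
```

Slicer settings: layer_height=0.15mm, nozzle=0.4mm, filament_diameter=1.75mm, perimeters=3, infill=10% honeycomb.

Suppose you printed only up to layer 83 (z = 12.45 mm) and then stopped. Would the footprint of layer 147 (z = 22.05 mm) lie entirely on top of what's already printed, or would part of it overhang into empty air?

entirely on top

Compare the two slices. At z = 12.45: the cube is present — its section is the full 10×19 rectangle (area 190.00 mm²); the 4.5×20.5 cube at (3, 14) contributes its full rectangle (area 92.25 mm²); Combining (union): the regions partially overlap — summed areas 282.25 mm² minus the doubly-counted overlap 22.50 mm² gives 259.75 mm² — area = 259.75 mm²; the cube at (-1.5, -3) is absent (z outside [22.5, 44.5]); After the difference (first − rest): none of the subtracted shapes is present at this height, so the result so far is unchanged — area = 259.75 mm². At z = 22.05: the cube (footprint 10×19) is included at this height (area 190.00 mm²); the 4.5×20.5 cube at (3, 14) contributes its full rectangle (area 92.25 mm²); Combining (union): the regions partially overlap — summed areas 282.25 mm² minus the doubly-counted overlap 22.50 mm² gives 259.75 mm² — area = 259.75 mm²; the cube at (-1.5, -3) does not reach this height (z outside [22.5, 44.5]); Taking the first minus the rest: none of the subtracted shapes is present at this height, so the result so far is unchanged — area = 259.75 mm². Checking containment: the cross-section at z = 22.05 is a subset of the cross-section at z = 12.45.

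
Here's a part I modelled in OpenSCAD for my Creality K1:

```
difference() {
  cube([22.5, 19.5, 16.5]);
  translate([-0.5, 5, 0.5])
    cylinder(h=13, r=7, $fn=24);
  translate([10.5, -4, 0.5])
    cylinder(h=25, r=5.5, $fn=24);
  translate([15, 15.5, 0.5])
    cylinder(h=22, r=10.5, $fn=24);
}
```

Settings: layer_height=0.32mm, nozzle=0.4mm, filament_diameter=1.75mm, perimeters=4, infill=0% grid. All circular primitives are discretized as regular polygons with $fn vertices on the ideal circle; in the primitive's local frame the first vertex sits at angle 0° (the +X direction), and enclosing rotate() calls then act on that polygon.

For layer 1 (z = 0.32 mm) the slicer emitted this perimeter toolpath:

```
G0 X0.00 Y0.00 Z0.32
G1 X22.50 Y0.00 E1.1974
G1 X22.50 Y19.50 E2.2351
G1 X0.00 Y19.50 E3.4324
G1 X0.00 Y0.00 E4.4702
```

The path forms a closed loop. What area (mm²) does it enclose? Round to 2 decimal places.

438.75 mm²

Apply the shoelace formula to the sequence of (X, Y) vertices; enclosed area = 438.75 mm².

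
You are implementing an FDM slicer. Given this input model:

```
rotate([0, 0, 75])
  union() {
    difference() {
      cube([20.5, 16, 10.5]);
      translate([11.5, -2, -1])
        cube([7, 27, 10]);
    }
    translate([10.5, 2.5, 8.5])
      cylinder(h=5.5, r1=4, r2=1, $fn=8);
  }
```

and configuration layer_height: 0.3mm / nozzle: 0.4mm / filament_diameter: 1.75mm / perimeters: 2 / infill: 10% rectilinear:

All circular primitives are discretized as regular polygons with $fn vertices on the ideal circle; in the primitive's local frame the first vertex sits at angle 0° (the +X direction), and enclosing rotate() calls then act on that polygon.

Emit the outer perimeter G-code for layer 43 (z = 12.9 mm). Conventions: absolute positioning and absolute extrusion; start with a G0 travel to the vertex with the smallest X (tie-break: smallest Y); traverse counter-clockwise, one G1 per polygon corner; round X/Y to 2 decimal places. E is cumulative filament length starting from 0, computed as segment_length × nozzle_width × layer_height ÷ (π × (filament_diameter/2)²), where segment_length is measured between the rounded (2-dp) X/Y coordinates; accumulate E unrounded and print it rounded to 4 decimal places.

At z = 12.9 mm: the cube does not reach this height (z outside [0, 10.5]); the cube at (11.5, -2) does not reach this height (z outside [-1, 9]); Taking the first minus the rest: the first operand is absent here, so nothing remains; the cone at (10.5, 2.5) contributes a regular 8-gon of circumradius 1.600 (interpolated between r1=4 and r2=1 at t=0.800); Combining (union): only the cone at (10.5, 2.5) is present, so the union is just that shape — 1 connected region; (rotated 75° about Z; rotation is an isometry so areas/perimeters/island counts are preserved). The outline is a single polygon with 8 vertices. Extrusion per mm of travel: 0.4 × 0.3 / (π × 0.875²) = 0.049890. Accumulating E over each segment gives final E = 0.4885.

G0 X-1.24 Y11.20 Z12.90
G1 X-1.08 Y9.99 E0.0609
G1 X-0.11 Y9.24 E0.1221
G1 X1.10 Y9.40 E0.1830
G1 X1.85 Y10.38 E0.2445
G1 X1.69 Y11.59 E0.3054
G1 X0.72 Y12.33 E0.3663
G1 X-0.50 Y12.17 E0.4277
G1 X-1.24 Y11.20 E0.4885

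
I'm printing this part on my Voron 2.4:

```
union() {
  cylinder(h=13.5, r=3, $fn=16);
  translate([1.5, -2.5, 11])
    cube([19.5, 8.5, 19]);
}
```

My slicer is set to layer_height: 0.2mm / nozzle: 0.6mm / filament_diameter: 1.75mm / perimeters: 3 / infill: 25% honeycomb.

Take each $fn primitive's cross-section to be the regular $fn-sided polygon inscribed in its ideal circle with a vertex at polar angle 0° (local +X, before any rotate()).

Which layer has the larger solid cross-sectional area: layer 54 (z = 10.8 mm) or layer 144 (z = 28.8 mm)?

Layer 54 (z = 10.8): the cylinder: section is a regular 16-gon, circumradius r=3 (area = (16/2)·3.000²·sin(360°/16) = 27.55 mm²); the cube at (1.5, -2.5) does not reach this height (z outside [11, 30]); Taking the union: only the r=3 cylinder is present, so the union is just that shape — area = 27.55 mm². So its area = 27.55 mm². Layer 144 (z = 28.8): the cylinder is not intersected at this z (z outside [0, 13.5]); the 19.5×8.5 cube at (1.5, -2.5) contributes its full rectangle (area 165.75 mm²); Taking the union: only the 19.5×8.5 cube at (1.5, -2.5) is present, so the union is just that shape — area = 165.75 mm². So its area = 165.75 mm². Layer 144 is larger (165.75 vs 27.55 mm²).

layer 144 (z = 28.8 mm)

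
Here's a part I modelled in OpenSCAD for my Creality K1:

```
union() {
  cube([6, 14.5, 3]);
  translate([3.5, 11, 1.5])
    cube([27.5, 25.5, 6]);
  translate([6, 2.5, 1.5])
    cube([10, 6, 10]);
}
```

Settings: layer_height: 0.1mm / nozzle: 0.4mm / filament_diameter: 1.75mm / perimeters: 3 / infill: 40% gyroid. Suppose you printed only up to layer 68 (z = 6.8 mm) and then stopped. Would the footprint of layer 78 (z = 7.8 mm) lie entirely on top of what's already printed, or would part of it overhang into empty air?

Compare the two slices. At z = 6.8: the cube is absent (z outside [0, 3]); the cube at (3.5, 11) (footprint 27.5×25.5) is included at this height (area 701.25 mm²); the 10×6 cube at (6, 2.5) contributes its full rectangle (area 60.00 mm²); Merging all regions: the 2 present regions are separate (no shared area or edge), so areas and boundary lengths simply add and each stays a separate island — area = 761.25 mm². At z = 7.8: the cube is not intersected at this z (z outside [0, 3]); the cube at (3.5, 11) is absent (z outside [1.5, 7.5]); the cube at (6, 2.5) is present — its section is the full 10×6 rectangle (area 60.00 mm²); Combining (union): only the 10×6 cube at (6, 2.5) is present, so the union is just that shape — area = 60.00 mm². Checking containment: the cross-section at z = 7.8 is a subset of the cross-section at z = 6.8.

entirely on top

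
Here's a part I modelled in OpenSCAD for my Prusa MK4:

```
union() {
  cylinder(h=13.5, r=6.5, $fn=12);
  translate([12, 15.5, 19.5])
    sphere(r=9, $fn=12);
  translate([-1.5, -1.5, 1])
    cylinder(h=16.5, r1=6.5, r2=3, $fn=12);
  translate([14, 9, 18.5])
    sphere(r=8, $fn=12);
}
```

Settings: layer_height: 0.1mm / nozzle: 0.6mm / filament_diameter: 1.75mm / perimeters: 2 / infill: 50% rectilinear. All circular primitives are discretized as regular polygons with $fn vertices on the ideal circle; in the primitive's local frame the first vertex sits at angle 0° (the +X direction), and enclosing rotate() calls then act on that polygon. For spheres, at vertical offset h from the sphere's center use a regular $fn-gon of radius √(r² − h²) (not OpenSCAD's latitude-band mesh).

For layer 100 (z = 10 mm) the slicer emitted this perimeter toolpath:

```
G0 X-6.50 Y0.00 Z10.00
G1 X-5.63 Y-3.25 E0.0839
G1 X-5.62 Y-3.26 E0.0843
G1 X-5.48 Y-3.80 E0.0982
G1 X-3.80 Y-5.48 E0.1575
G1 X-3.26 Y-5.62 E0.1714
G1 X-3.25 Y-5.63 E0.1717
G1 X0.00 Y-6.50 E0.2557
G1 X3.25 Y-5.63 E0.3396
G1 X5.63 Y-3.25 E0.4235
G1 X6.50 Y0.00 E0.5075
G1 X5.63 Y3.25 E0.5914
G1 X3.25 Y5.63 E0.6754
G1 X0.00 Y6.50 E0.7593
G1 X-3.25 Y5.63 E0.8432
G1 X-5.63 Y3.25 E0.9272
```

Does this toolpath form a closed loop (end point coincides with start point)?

no

Start point (G0): (-6.50, 0.00). End point (last G1): the path does not return to the start — open.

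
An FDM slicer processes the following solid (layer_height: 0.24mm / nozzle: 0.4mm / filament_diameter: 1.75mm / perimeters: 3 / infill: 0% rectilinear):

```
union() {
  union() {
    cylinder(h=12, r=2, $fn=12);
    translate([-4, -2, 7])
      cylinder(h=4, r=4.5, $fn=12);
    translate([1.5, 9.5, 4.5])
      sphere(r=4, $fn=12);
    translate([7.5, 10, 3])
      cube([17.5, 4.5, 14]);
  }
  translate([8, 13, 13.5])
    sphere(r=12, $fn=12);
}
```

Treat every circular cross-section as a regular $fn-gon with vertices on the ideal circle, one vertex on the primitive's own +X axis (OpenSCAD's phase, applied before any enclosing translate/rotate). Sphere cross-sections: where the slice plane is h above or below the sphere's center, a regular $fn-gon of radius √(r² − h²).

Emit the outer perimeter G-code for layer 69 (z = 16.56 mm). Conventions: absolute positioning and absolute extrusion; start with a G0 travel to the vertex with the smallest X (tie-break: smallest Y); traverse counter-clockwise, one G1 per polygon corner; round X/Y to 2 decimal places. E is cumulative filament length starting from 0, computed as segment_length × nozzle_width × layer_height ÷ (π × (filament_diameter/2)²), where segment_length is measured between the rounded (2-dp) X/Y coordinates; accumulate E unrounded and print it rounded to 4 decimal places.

G0 X-3.60 Y13.00 Z16.56
G1 X-2.05 Y7.20 E0.2396
G1 X2.20 Y2.95 E0.4795
G1 X8.00 Y1.40 E0.7191
G1 X13.80 Y2.95 E0.9587
G1 X18.05 Y7.20 E1.1986
G1 X18.80 Y10.00 E1.3143
G1 X25.00 Y10.00 E1.5618
G1 X25.00 Y14.50 E1.7414
G1 X19.20 Y14.50 E1.9729
G1 X18.05 Y18.80 E2.1505
G1 X13.80 Y23.05 E2.3904
G1 X8.00 Y24.60 E2.6300
G1 X2.20 Y23.05 E2.8696
G1 X-2.05 Y18.80 E3.1095
G1 X-3.60 Y13.00 E3.3491

At z = 16.56 mm: the cylinder is not intersected at this z (z outside [0, 12]); the cylinder at (-4, -2) is not intersected at this z (z outside [7, 11]); the sphere at (1.5, 9.5) is not intersected at this z (|z−center|=12.060 > r=4); the cube at (7.5, 10) is present — its section is the full 17.5×4.5 rectangle; Combining (union): only the 17.5×4.5 cube at (7.5, 10) is present, so the union is just that shape — 1 connected region; the r=12 sphere at (8, 13) contributes a regular 12-gon of circumradius √(12²−3.06²) = 11.603; Merging all regions: the regions partially overlap (shared area 52.96 mm²), so overlapping operands fuse into one piece — 1 connected region. The outline is a single polygon with 15 vertices. Extrusion per mm of travel: 0.4 × 0.24 / (π × 0.875²) = 0.039912. Accumulating E over each segment gives final E = 3.3491.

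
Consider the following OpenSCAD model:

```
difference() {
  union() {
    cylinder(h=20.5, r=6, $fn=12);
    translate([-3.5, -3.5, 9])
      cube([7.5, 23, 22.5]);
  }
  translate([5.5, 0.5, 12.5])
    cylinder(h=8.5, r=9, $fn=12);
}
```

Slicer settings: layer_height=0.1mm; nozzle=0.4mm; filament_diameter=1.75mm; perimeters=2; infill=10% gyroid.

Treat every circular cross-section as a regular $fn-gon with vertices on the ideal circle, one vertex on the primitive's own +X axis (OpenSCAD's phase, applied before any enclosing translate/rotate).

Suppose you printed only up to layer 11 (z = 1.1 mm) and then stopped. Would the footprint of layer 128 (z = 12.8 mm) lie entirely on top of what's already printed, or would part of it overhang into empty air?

part overhangs

Compare the two slices. At z = 1.1: the cylinder: section is a regular 12-gon, circumradius r=6 (area = (12/2)·6.000²·sin(360°/12) = 108.00 mm²); the cube at (-3.5, -3.5) is not intersected at this z (z outside [9, 31.5]); Taking the union: only the r=6 cylinder is present, so the union is just that shape — area = 108.00 mm²; the cylinder at (5.5, 0.5) is absent (z outside [12.5, 21]); After the difference (first − rest): none of the subtracted shapes is present at this height, so that combined region is unchanged — area = 108.00 mm². At z = 12.8: the cylinder: section is a regular 12-gon, circumradius r=6 (area = (12/2)·6.000²·sin(360°/12) = 108.00 mm²); the cube at (-3.5, -3.5) (footprint 7.5×23) is included at this height (area 172.50 mm²); Taking the union: the regions partially overlap — summed areas 280.50 mm² minus the doubly-counted overlap 67.01 mm² gives 213.49 mm² — area = 213.49 mm²; the r=9 cylinder at (5.5, 0.5) gives a regular 12-gon of circumradius 9 (constant along its height) (area = (12/2)·9.000²·sin(360°/12) = 243.00 mm²); Taking the first minus the rest: starting from the result so far (213.49 mm²), the r=9 cylinder at (5.5, 0.5) partially overlaps it — only the 97.67 mm² overlap (of its 243.00 mm²) is removed, clipping the outline — area = 115.82 mm². Checking containment: at z = 12.8 the cross-section extends beyond the z = 1.1 cross-section by about 91.96 mm².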